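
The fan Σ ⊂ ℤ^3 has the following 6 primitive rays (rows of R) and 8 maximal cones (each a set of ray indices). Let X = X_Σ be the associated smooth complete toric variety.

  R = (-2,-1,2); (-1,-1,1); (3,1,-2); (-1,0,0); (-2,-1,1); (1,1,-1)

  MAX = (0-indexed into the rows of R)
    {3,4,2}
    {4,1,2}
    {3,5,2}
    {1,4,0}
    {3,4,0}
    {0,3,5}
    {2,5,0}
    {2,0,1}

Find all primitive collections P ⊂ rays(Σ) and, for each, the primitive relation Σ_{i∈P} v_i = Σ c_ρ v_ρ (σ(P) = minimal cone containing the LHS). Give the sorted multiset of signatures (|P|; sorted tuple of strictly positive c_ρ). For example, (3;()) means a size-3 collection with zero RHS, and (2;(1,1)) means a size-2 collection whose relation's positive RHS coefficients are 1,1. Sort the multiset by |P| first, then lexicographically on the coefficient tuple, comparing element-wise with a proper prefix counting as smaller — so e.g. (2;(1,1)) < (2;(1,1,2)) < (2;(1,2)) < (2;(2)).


Δ(Σ) — 6 vertices, 5 min non-faces:

  P = {1,5}:  v_{1} + v_{5} = 0 ; sig = (2;())
  P = {1,3}:  v_{1} + v_{3} = v_{4} ; sig = (2;(1))
  P = {4,5}:  v_{4} + v_{5} = v_{3} ; sig = (2;(1))
  P = {0,2,3}:  v_{0} + v_{2} + v_{3} = 0 ; sig = (3;())
  P = {0,2,4}:  v_{0} + v_{2} + v_{4} = v_{1} ; sig = (3;(1))

so the primitive-relation signature multiset is
    (2;())
    (2;(1))
    (2;(1))
    (3;())
    (3;(1))


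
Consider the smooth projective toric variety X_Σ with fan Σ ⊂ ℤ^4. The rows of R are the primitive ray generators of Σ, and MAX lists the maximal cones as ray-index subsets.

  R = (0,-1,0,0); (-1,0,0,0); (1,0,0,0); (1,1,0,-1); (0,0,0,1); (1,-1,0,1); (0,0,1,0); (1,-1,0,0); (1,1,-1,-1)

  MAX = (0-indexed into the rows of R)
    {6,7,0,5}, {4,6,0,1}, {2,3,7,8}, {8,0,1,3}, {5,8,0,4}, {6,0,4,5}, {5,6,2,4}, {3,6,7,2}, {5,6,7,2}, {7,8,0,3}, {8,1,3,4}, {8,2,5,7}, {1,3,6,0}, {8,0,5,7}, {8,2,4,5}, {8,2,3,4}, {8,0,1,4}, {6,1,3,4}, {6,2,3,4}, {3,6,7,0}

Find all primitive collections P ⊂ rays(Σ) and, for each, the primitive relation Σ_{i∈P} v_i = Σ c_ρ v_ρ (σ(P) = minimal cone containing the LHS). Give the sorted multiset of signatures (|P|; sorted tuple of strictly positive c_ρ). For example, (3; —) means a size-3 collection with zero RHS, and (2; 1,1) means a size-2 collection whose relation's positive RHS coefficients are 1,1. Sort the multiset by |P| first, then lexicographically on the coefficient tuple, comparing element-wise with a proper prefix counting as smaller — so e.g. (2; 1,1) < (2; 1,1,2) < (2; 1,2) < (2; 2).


The 8 primitive collections of Σ (r=9, n=4):

  P = {1,2}:  v_{1} + v_{2} = 0  so sig = (2; —)
  P = {0,2}:  v_{0} + v_{2} = v_{7}  so sig = (2; 1)
  P = {1,7}:  v_{1} + v_{7} = v_{0}  so sig = (2; 1)
  P = {4,7}:  v_{4} + v_{7} = v_{5}  so sig = (2; 1)
  P = {6,8}:  v_{6} + v_{8} = v_{3}  so sig = (2; 1)
  P = {1,5}:  v_{1} + v_{5} = v_{0} + v_{4}  so sig = (2; 1,1)
  P = {3,5}:  v_{3} + v_{5} = 2·v_{2}  so sig = (2; 2)
  P = {0,3,4}:  v_{0} + v_{3} + v_{4} = v_{2}  so sig = (3; 1)

so the primitive-relation signature multiset is
    |P|=2: 7 collections, coeffs (), (1), (1), (1), (1), (1,1), (2)
    |P|=3: 1 collection, coeffs (1)


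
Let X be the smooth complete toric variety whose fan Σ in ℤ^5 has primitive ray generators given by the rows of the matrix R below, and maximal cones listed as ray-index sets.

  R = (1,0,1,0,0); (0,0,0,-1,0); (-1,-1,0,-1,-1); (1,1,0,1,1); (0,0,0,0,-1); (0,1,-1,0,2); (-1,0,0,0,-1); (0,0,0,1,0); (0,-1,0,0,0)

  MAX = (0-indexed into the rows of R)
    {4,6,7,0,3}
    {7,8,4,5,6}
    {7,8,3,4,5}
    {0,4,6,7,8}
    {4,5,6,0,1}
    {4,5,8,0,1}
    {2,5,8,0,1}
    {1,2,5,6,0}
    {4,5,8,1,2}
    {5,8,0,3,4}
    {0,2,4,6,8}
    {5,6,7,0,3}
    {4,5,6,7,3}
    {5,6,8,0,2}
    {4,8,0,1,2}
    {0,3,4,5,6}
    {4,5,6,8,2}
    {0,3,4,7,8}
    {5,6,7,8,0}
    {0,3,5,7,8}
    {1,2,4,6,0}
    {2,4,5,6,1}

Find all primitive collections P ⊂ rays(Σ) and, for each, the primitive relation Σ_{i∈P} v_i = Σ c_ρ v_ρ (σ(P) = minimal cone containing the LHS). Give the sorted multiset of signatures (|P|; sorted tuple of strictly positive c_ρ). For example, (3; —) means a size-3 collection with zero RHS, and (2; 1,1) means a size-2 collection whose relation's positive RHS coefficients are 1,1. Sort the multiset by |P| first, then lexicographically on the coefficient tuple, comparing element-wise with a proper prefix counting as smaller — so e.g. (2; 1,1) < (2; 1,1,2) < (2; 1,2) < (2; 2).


|primitive collections| = 9. Relations:

  P = {1,7}:  v_{1} + v_{7} = 0  ⇒ sig = (2; —)
  P = {2,3}:  v_{2} + v_{3} = 0  ⇒ sig = (2; —)
  P = {2,7}:  v_{2} + v_{7} = v_{6} + v_{8}  ⇒ sig = (2; 1,1)
  P = {1,3}:  v_{1} + v_{3} = v_{0} + v_{4} + v_{5}  ⇒ sig = (2; 1,1,1)
  P = {1,6,8}:  v_{1} + v_{6} + v_{8} = v_{2}  ⇒ sig = (3; 1)
  P = {3,6,8}:  v_{3} + v_{6} + v_{8} = v_{7}  ⇒ sig = (3; 1)
  P = {0,2,4,5}:  v_{0} + v_{2} + v_{4} + v_{5} = v_{1}  ⇒ sig = (4; 1)
  P = {0,4,5,7}:  v_{0} + v_{4} + v_{5} + v_{7} = v_{3}  ⇒ sig = (4; 1)
  P = {0,4,5,6,8}:  v_{0} + v_{4} + v_{5} + v_{6} + v_{8} = 0  ⇒ sig = (5; —)

Hence PRS(X_Σ) =
    (2; —)
    (2; —)
    (2; 1,1)
    (2; 1,1,1)
    (3; 1)
    (3; 1)
    (4; 1)
    (4; 1)
    (5; —)


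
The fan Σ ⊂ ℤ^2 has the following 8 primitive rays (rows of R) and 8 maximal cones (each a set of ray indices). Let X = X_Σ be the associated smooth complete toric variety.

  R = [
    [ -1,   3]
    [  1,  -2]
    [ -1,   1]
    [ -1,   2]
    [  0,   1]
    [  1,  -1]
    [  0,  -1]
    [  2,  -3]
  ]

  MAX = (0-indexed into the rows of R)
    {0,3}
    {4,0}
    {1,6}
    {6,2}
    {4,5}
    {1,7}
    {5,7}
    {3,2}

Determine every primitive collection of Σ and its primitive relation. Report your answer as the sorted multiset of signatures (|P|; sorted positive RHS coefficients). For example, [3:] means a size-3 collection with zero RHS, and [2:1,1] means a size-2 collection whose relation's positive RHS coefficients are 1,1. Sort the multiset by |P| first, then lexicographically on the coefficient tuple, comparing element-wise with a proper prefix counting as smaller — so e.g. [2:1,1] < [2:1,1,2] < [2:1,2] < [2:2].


Δ(Σ) — 8 vertices, 20 min non-faces:

  • {1,3}:  v_{1} + v_{3} = 0  ⟹  sig = [2:]
  • {2,5}:  v_{2} + v_{5} = 0  ⟹  sig = [2:]
  • {4,6}:  v_{4} + v_{6} = 0  ⟹  sig = [2:]
  • {0,1}:  v_{0} + v_{1} = v_{4}  ⟹  sig = [2:1]
  • {0,6}:  v_{0} + v_{6} = v_{3}  ⟹  sig = [2:1]
  • {1,2}:  v_{1} + v_{2} = v_{6}  ⟹  sig = [2:1]
  • {1,4}:  v_{1} + v_{4} = v_{5}  ⟹  sig = [2:1]
  • {1,5}:  v_{1} + v_{5} = v_{7}  ⟹  sig = [2:1]
  • {2,4}:  v_{2} + v_{4} = v_{3}  ⟹  sig = [2:1]
  • {2,7}:  v_{2} + v_{7} = v_{1}  ⟹  sig = [2:1]
  • {3,4}:  v_{3} + v_{4} = v_{0}  ⟹  sig = [2:1]
  • {3,5}:  v_{3} + v_{5} = v_{4}  ⟹  sig = [2:1]
  • {3,6}:  v_{3} + v_{6} = v_{2}  ⟹  sig = [2:1]
  • {3,7}:  v_{3} + v_{7} = v_{5}  ⟹  sig = [2:1]
  • {5,6}:  v_{5} + v_{6} = v_{1}  ⟹  sig = [2:1]
  • {0,7}:  v_{0} + v_{7} = v_{4} + v_{5}  ⟹  sig = [2:1,1]
  • {0,2}:  v_{0} + v_{2} = 2·v_{3}  ⟹  sig = [2:2]
  • {0,5}:  v_{0} + v_{5} = 2·v_{4}  ⟹  sig = [2:2]
  • {4,7}:  v_{4} + v_{7} = 2·v_{5}  ⟹  sig = [2:2]
  • {6,7}:  v_{6} + v_{7} = 2·v_{1}  ⟹  sig = [2:2]

Sorted signature multiset PRS(X):
{ [2:] ×3,  [2:1] ×12,  [2:1,1],  [2:2] ×4 }


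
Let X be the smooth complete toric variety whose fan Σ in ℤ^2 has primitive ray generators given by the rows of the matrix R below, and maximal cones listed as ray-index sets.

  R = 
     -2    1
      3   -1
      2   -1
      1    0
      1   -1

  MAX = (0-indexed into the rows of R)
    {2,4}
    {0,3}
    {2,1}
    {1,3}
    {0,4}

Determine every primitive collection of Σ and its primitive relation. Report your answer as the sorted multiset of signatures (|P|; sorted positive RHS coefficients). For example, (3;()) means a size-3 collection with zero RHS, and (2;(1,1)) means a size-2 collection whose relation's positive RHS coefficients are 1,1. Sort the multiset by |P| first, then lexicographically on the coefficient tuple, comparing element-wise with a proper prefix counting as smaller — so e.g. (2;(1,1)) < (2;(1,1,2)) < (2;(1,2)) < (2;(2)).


Δ(Σ) — 5 vertices, 5 min non-faces:

  {0,2}:  v_{0} + v_{2} = 0 — sig = (2;())
  {0,1}:  v_{0} + v_{1} = v_{3} — sig = (2;(1))
  {2,3}:  v_{2} + v_{3} = v_{1} — sig = (2;(1))
  {3,4}:  v_{3} + v_{4} = v_{2} — sig = (2;(1))
  {1,4}:  v_{1} + v_{4} = 2·v_{2} — sig = (2;(2))

Sorted signature multiset PRS(X):
{ (2;()),  (2;(1)) ×3,  (2;(2)) }


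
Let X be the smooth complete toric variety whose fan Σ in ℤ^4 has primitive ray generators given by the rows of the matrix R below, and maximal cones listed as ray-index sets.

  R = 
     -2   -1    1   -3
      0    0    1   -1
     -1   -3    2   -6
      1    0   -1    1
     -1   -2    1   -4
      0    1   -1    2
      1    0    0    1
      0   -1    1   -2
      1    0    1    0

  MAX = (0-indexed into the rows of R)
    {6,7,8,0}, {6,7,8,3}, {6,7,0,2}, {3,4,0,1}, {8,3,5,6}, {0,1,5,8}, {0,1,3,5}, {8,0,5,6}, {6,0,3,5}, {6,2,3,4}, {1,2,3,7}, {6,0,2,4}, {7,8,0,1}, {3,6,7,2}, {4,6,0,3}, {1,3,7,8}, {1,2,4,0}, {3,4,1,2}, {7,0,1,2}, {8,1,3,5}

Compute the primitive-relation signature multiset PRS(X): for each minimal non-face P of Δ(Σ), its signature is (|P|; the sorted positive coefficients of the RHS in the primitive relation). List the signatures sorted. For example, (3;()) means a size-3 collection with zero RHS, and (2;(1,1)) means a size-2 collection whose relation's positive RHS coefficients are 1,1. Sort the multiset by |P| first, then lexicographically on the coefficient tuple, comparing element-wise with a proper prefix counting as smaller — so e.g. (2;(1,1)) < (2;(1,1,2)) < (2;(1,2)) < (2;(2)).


The 10 primitive collections of Σ (r=9, n=4):

  • {5,7}:  v_{5} + v_{7} = 0  so sig = (2;())
  • {1,6}:  v_{1} + v_{6} = v_{8}  so sig = (2;(1))
  • {2,5}:  v_{2} + v_{5} = v_{4}  so sig = (2;(1))
  • {4,7}:  v_{4} + v_{7} = v_{2}  so sig = (2;(1))
  • {4,5}:  v_{4} + v_{5} = v_{0} + v_{3}  so sig = (2;(1,1))
  • {4,8}:  v_{4} + v_{8} = 2·v_{7}  so sig = (2;(2))
  • {2,8}:  v_{2} + v_{8} = 3·v_{7}  so sig = (2;(3))
  • {0,3,7}:  v_{0} + v_{3} + v_{7} = v_{4}  so sig = (3;(1))
  • {0,3,8}:  v_{0} + v_{3} + v_{8} = v_{7}  so sig = (3;(1))
  • {0,2,3}:  v_{0} + v_{2} + v_{3} = 2·v_{4}  so sig = (3;(2))

Signatures (|P|; sorted positive RHS coefficients), sorted:
{ (2;()),  (2;(1)) ×3,  (2;(1,1)),  (2;(2)),  (2;(3)),  (3;(1)) ×2,  (3;(2)) }


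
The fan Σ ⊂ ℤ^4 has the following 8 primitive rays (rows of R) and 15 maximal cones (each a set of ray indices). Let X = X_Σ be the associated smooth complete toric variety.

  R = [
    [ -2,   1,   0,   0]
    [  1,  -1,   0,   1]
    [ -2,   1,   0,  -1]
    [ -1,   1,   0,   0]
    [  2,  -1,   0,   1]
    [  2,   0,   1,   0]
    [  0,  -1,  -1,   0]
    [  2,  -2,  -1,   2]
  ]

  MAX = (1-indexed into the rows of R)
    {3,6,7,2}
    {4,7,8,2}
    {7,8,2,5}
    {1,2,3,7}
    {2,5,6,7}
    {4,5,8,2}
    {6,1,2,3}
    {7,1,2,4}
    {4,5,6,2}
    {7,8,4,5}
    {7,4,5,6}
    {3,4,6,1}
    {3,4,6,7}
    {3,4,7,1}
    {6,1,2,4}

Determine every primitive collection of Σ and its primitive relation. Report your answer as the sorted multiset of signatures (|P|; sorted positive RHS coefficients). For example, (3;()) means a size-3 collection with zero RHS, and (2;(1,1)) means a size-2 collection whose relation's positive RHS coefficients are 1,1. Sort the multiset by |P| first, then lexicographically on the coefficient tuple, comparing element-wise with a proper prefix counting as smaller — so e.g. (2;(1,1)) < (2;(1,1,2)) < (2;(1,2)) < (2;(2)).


9 minimal non-faces of Δ(Σ) (on 8 rays):

  {3,5}:  v_{3} + v_{5} = 0  →  sig = (2;())
  {1,5}:  v_{1} + v_{5} = v_{2} + v_{4}  →  sig = (2;(1,1))
  {3,8}:  v_{3} + v_{8} = v_{2} + v_{4} + v_{7}  →  sig = (2;(1,1,1))
  {1,8}:  v_{1} + v_{8} = 2·v_{2} + 2·v_{4} + v_{7}  →  sig = (2;(1,2,2))
  {6,8}:  v_{6} + v_{8} = 2·v_{5}  →  sig = (2;(2))
  {1,6,7}:  v_{1} + v_{6} + v_{7} = 0  →  sig = (3;())
  {2,3,4}:  v_{2} + v_{3} + v_{4} = v_{1}  →  sig = (3;(1))
  {2,4,5,7}:  v_{2} + v_{4} + v_{5} + v_{7} = v_{8}  →  sig = (4;(1))
  {2,4,6,7}:  v_{2} + v_{4} + v_{6} + v_{7} = v_{5}  →  sig = (4;(1))

Hence PRS(X_Σ) =
[(2;()), (2;(1,1)), (2;(1,1,1)), (2;(1,2,2)), (2;(2)), (3;()), (3;(1)), (4;(1)), (4;(1))]


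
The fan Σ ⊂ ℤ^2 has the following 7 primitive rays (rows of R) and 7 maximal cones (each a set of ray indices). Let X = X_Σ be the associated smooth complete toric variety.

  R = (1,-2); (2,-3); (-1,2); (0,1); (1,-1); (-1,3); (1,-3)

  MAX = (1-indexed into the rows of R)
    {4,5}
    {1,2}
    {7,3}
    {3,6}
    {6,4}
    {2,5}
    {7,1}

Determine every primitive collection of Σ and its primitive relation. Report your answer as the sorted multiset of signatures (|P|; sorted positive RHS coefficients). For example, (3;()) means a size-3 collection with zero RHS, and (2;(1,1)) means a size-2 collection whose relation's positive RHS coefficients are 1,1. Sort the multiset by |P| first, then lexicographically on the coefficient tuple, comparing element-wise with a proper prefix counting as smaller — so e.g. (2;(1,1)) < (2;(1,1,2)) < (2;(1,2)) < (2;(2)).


|primitive collections| = 14. Relations:

  P={1,3}:  v_{1} + v_{3} = 0  ⇒ sig = (2;())
  P={6,7}:  v_{6} + v_{7} = 0  ⇒ sig = (2;())
  P={1,4}:  v_{1} + v_{4} = v_{5}  ⇒ sig = (2;(1))
  P={1,5}:  v_{1} + v_{5} = v_{2}  ⇒ sig = (2;(1))
  P={1,6}:  v_{1} + v_{6} = v_{4}  ⇒ sig = (2;(1))
  P={2,3}:  v_{2} + v_{3} = v_{5}  ⇒ sig = (2;(1))
  P={3,4}:  v_{3} + v_{4} = v_{6}  ⇒ sig = (2;(1))
  P={3,5}:  v_{3} + v_{5} = v_{4}  ⇒ sig = (2;(1))
  P={4,7}:  v_{4} + v_{7} = v_{1}  ⇒ sig = (2;(1))
  P={2,6}:  v_{2} + v_{6} = v_{4} + v_{5}  ⇒ sig = (2;(1,1))
  P={2,4}:  v_{2} + v_{4} = 2·v_{5}  ⇒ sig = (2;(2))
  P={5,6}:  v_{5} + v_{6} = 2·v_{4}  ⇒ sig = (2;(2))
  P={5,7}:  v_{5} + v_{7} = 2·v_{1}  ⇒ sig = (2;(2))
  P={2,7}:  v_{2} + v_{7} = 3·v_{1}  ⇒ sig = (2;(3))

Hence PRS(X_Σ) =
    |P|=2: 14 collections, coeffs (), (), (1), (1), (1), (1), (1), (1), (1), (1,1), (2), (2), (2), (3)


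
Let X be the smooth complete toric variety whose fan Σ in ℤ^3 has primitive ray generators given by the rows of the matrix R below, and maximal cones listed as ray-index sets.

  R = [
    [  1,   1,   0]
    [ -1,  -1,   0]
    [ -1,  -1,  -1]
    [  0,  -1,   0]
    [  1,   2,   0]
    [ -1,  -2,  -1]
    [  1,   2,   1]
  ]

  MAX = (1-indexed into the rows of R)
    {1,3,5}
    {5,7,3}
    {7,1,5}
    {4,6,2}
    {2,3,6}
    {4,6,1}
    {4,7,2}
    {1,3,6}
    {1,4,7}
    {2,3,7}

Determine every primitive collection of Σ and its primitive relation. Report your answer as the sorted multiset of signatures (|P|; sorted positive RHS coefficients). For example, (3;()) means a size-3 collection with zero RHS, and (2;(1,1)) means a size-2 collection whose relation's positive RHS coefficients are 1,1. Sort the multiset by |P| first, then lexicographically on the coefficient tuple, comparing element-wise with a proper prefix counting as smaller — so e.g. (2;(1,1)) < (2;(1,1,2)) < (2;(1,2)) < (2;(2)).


7 minimal non-faces of Δ(Σ) (on 7 rays):

  P = {1,2}:  v_{1} + v_{2} = 0  ⟹  sig = (2;())
  P = {6,7}:  v_{6} + v_{7} = 0  ⟹  sig = (2;())
  P = {3,4}:  v_{3} + v_{4} = v_{6}  ⟹  sig = (2;(1))
  P = {4,5}:  v_{4} + v_{5} = v_{1}  ⟹  sig = (2;(1))
  P = {2,5}:  v_{2} + v_{5} = v_{3} + v_{7}  ⟹  sig = (2;(1,1))
  P = {5,6}:  v_{5} + v_{6} = v_{1} + v_{3}  ⟹  sig = (2;(1,1))
  P = {1,3,7}:  v_{1} + v_{3} + v_{7} = v_{5}  ⟹  sig = (3;(1))

Sorted signature multiset PRS(X):
{ (2;()) ×2,  (2;(1)) ×2,  (2;(1,1)) ×2,  (3;(1)) }


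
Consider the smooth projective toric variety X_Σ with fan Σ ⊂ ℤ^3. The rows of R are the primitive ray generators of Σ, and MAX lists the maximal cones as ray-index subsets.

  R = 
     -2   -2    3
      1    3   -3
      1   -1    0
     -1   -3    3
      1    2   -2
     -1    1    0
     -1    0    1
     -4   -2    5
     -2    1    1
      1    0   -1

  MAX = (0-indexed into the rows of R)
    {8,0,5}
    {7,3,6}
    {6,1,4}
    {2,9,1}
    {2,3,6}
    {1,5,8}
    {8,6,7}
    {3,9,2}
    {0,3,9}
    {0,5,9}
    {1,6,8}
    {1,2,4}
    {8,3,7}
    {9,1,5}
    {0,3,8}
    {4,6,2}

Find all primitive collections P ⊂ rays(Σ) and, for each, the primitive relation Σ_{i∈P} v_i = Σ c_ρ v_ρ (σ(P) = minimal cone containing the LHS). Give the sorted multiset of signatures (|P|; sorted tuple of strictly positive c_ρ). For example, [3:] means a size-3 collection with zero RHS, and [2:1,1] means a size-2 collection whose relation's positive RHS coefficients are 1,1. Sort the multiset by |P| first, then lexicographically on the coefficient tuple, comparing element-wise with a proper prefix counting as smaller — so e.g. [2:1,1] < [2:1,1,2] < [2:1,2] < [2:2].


23 minimal non-faces of Δ(Σ) (on 10 rays):

  {1,3}:  v_{1} + v_{3} = 0  ⇒ sig = [2:]
  {2,5}:  v_{2} + v_{5} = 0  ⇒ sig = [2:]
  {6,9}:  v_{6} + v_{9} = 0  ⇒ sig = [2:]
  {0,1}:  v_{0} + v_{1} = v_{5}  ⇒ sig = [2:1]
  {0,2}:  v_{0} + v_{2} = v_{3}  ⇒ sig = [2:1]
  {0,4}:  v_{0} + v_{4} = v_{6}  ⇒ sig = [2:1]
  {2,8}:  v_{2} + v_{8} = v_{6}  ⇒ sig = [2:1]
  {3,5}:  v_{3} + v_{5} = v_{0}  ⇒ sig = [2:1]
  {5,6}:  v_{5} + v_{6} = v_{8}  ⇒ sig = [2:1]
  {8,9}:  v_{8} + v_{9} = v_{5}  ⇒ sig = [2:1]
  {0,6}:  v_{0} + v_{6} = v_{3} + v_{8}  ⇒ sig = [2:1,1]
  {1,7}:  v_{1} + v_{7} = v_{6} + v_{8}  ⇒ sig = [2:1,1]
  {3,4}:  v_{3} + v_{4} = v_{2} + v_{6}  ⇒ sig = [2:1,1]
  {4,5}:  v_{4} + v_{5} = v_{1} + v_{6}  ⇒ sig = [2:1,1]
  {4,9}:  v_{4} + v_{9} = v_{1} + v_{2}  ⇒ sig = [2:1,1]
  {7,9}:  v_{7} + v_{9} = v_{3} + v_{8}  ⇒ sig = [2:1,1]
  {2,7}:  v_{2} + v_{7} = v_{3} + 2·v_{6}  ⇒ sig = [2:1,2]
  {4,8}:  v_{4} + v_{8} = v_{1} + 2·v_{6}  ⇒ sig = [2:1,2]
  {5,7}:  v_{5} + v_{7} = v_{3} + 2·v_{8}  ⇒ sig = [2:1,2]
  {0,7}:  v_{0} + v_{7} = 2·v_{3} + 2·v_{8}  ⇒ sig = [2:2,2]
  {4,7}:  v_{4} + v_{7} = 3·v_{6}  ⇒ sig = [2:3]
  {1,2,6}:  v_{1} + v_{2} + v_{6} = v_{4}  ⇒ sig = [3:1]
  {3,6,8}:  v_{3} + v_{6} + v_{8} = v_{7}  ⇒ sig = [3:1]

Sorted signature multiset PRS(X):
{ [2:] ×3,  [2:1] ×7,  [2:1,1] ×6,  [2:1,2] ×3,  [2:2,2],  [2:3],  [3:1] ×2 }


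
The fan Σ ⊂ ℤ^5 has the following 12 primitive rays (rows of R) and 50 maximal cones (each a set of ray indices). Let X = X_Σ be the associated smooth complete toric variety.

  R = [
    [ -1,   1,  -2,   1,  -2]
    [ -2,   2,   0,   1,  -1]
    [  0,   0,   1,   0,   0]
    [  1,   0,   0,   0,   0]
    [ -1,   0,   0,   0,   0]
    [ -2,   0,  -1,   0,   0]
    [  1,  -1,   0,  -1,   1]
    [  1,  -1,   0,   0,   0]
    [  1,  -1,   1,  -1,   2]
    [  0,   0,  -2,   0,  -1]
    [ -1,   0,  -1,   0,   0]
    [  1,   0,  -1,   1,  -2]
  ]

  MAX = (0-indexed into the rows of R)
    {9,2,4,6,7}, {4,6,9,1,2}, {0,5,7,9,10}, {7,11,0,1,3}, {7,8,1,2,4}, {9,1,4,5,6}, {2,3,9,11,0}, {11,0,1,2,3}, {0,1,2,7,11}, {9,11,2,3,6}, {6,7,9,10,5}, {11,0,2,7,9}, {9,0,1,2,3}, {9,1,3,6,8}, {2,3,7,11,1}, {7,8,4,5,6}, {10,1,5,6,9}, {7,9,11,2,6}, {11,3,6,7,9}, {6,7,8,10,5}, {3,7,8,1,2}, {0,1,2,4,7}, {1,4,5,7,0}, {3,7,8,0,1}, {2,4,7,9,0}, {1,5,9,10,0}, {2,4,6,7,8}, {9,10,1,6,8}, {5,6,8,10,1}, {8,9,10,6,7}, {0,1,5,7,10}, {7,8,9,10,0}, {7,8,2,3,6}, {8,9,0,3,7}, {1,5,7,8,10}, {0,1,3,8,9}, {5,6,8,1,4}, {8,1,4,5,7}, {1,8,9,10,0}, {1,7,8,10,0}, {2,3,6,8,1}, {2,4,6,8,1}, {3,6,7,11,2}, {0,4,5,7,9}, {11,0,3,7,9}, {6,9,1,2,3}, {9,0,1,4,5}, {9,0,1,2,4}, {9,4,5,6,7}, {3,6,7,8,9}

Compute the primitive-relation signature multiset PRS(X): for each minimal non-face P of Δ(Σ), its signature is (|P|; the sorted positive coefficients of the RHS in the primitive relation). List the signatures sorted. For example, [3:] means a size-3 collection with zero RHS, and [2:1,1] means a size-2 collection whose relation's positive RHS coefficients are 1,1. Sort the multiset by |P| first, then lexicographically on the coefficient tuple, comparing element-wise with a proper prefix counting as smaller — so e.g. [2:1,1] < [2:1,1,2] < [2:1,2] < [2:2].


23 collections generate NE(X_Σ); each relation:

  {3,4}:  v_{3} + v_{4} = 0  ⟹  sig = [2:]
  {0,6}:  v_{0} + v_{6} = v_{9}  ⟹  sig = [2:1]
  {2,10}:  v_{2} + v_{10} = v_{4}  ⟹  sig = [2:1]
  {3,5}:  v_{3} + v_{5} = v_{10}  ⟹  sig = [2:1]
  {4,10}:  v_{4} + v_{10} = v_{5}  ⟹  sig = [2:1]
  {3,10}:  v_{3} + v_{10} = v_{0} + v_{8}  ⟹  sig = [2:1,1]
  {8,11}:  v_{8} + v_{11} = v_{3} + v_{7}  ⟹  sig = [2:1,1]
  {10,11}:  v_{10} + v_{11} = v_{0} + v_{7}  ⟹  sig = [2:1,1]
  {4,11}:  v_{4} + v_{11} = v_{0} + v_{2} + v_{7}  ⟹  sig = [2:1,1,1]
  {5,11}:  v_{5} + v_{11} = v_{0} + v_{4} + v_{7}  ⟹  sig = [2:1,1,1]
  {2,5}:  v_{2} + v_{5} = 2·v_{4}  ⟹  sig = [2:2]
  {0,2,8}:  v_{0} + v_{2} + v_{8} = 0  ⟹  sig = [3:]
  {1,6,7}:  v_{1} + v_{6} + v_{7} = 0  ⟹  sig = [3:]
  {0,4,8}:  v_{0} + v_{4} + v_{8} = v_{10}  ⟹  sig = [3:1]
  {1,7,9}:  v_{1} + v_{7} + v_{9} = v_{0}  ⟹  sig = [3:1]
  {2,8,9}:  v_{2} + v_{8} + v_{9} = v_{6}  ⟹  sig = [3:1]
  {4,8,9}:  v_{4} + v_{8} + v_{9} = v_{6} + v_{10}  ⟹  sig = [3:1,1]
  {1,6,11}:  v_{1} + v_{6} + v_{11} = v_{0} + v_{2} + v_{3}  ⟹  sig = [3:1,1,1]
  {1,9,11}:  v_{1} + v_{9} + v_{11} = 2·v_{0} + v_{2} + v_{3}  ⟹  sig = [3:1,1,2]
  {5,8,9}:  v_{5} + v_{8} + v_{9} = v_{6} + 2·v_{10}  ⟹  sig = [3:1,2]
  {0,5,8}:  v_{0} + v_{5} + v_{8} = 2·v_{10}  ⟹  sig = [3:2]
  {0,2,3,7}:  v_{0} + v_{2} + v_{3} + v_{7} = v_{11}  ⟹  sig = [4:1]
  {2,3,7,9}:  v_{2} + v_{3} + v_{7} + v_{9} = v_{6} + v_{11}  ⟹  sig = [4:1,1]

Hence PRS(X_Σ) =
[[2:], [2:1], [2:1], [2:1], [2:1], [2:1,1], [2:1,1], [2:1,1], [2:1,1,1], [2:1,1,1], [2:2], [3:], [3:], [3:1], [3:1], [3:1], [3:1,1], [3:1,1,1], [3:1,1,2], [3:1,2], [3:2], [4:1], [4:1,1]]


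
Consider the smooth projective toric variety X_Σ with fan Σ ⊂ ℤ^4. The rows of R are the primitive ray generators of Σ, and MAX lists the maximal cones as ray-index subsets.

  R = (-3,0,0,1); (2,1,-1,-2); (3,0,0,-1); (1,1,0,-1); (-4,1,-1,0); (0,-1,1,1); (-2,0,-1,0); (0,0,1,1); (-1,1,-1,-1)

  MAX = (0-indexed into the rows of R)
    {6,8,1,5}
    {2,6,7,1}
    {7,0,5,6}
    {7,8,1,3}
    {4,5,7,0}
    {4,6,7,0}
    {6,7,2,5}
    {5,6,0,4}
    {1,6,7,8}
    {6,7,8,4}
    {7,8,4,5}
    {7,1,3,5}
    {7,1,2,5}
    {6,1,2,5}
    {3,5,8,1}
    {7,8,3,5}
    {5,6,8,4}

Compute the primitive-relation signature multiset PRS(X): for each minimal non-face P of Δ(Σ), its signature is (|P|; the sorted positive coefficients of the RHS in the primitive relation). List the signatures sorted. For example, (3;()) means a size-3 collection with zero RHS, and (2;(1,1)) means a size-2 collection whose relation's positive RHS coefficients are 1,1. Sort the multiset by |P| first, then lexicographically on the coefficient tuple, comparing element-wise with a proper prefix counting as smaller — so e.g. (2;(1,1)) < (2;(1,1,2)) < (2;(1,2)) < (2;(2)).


14 minimal non-faces of Δ(Σ) (on 9 rays):

  P = {0,2}:  v_{0} + v_{2} = 0  →  sig = (2;())
  P = {0,1}:  v_{0} + v_{1} = v_{8}  →  sig = (2;(1))
  P = {0,8}:  v_{0} + v_{8} = v_{4}  →  sig = (2;(1))
  P = {2,4}:  v_{2} + v_{4} = v_{8}  →  sig = (2;(1))
  P = {2,8}:  v_{2} + v_{8} = v_{1}  →  sig = (2;(1))
  P = {3,6}:  v_{3} + v_{6} = v_{8}  →  sig = (2;(1))
  P = {0,3}:  v_{0} + v_{3} = v_{5} + v_{7} + 2·v_{8}  →  sig = (2;(1,1,2))
  P = {2,3}:  v_{2} + v_{3} = 2·v_{1} + v_{5} + v_{7}  →  sig = (2;(1,1,2))
  P = {3,4}:  v_{3} + v_{4} = v_{5} + v_{7} + 3·v_{8}  →  sig = (2;(1,1,3))
  P = {1,4}:  v_{1} + v_{4} = 2·v_{8}  →  sig = (2;(2))
  P = {1,5,6,7}:  v_{1} + v_{5} + v_{6} + v_{7} = 0  →  sig = (4;())
  P = {1,5,7,8}:  v_{1} + v_{5} + v_{7} + v_{8} = v_{3}  →  sig = (4;(1))
  P = {5,6,7,8}:  v_{5} + v_{6} + v_{7} + v_{8} = v_{0}  →  sig = (4;(1))
  P = {4,5,6,7}:  v_{4} + v_{5} + v_{6} + v_{7} = 2·v_{0}  →  sig = (4;(2))

Sorted signature multiset PRS(X):
    (2;())
    (2;(1))
    (2;(1))
    (2;(1))
    (2;(1))
    (2;(1))
    (2;(1,1,2))
    (2;(1,1,2))
    (2;(1,1,3))
    (2;(2))
    (4;())
    (4;(1))
    (4;(1))
    (4;(2))


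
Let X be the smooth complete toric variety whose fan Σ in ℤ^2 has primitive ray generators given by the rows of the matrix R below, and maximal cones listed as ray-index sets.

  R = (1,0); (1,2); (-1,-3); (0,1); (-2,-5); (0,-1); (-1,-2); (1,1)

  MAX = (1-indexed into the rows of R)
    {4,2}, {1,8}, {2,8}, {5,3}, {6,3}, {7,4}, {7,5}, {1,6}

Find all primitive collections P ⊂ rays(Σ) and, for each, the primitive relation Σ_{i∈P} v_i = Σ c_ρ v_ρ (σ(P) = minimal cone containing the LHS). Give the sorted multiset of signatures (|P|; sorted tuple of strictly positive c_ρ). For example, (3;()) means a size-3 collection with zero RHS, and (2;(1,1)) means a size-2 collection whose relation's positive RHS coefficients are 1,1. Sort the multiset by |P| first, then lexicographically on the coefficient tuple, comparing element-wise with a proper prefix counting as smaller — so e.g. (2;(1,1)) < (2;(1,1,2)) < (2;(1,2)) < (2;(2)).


The 20 primitive collections of Σ (r=8, n=2):

  P={2,7}:  v_{2} + v_{7} = 0 — sig = (2;())
  P={4,6}:  v_{4} + v_{6} = 0 — sig = (2;())
  P={1,4}:  v_{1} + v_{4} = v_{8} — sig = (2;(1))
  P={2,3}:  v_{2} + v_{3} = v_{6} — sig = (2;(1))
  P={2,5}:  v_{2} + v_{5} = v_{3} — sig = (2;(1))
  P={2,6}:  v_{2} + v_{6} = v_{8} — sig = (2;(1))
  P={3,4}:  v_{3} + v_{4} = v_{7} — sig = (2;(1))
  P={3,7}:  v_{3} + v_{7} = v_{5} — sig = (2;(1))
  P={4,8}:  v_{4} + v_{8} = v_{2} — sig = (2;(1))
  P={6,7}:  v_{6} + v_{7} = v_{3} — sig = (2;(1))
  P={6,8}:  v_{6} + v_{8} = v_{1} — sig = (2;(1))
  P={7,8}:  v_{7} + v_{8} = v_{6} — sig = (2;(1))
  P={5,8}:  v_{5} + v_{8} = v_{3} + v_{6} — sig = (2;(1,1))
  P={1,5}:  v_{1} + v_{5} = v_{3} + 2·v_{6} — sig = (2;(1,2))
  P={1,2}:  v_{1} + v_{2} = 2·v_{8} — sig = (2;(2))
  P={1,7}:  v_{1} + v_{7} = 2·v_{6} — sig = (2;(2))
  P={3,8}:  v_{3} + v_{8} = 2·v_{6} — sig = (2;(2))
  P={4,5}:  v_{4} + v_{5} = 2·v_{7} — sig = (2;(2))
  P={5,6}:  v_{5} + v_{6} = 2·v_{3} — sig = (2;(2))
  P={1,3}:  v_{1} + v_{3} = 3·v_{6} — sig = (2;(3))

Sorted signature multiset PRS(X):
[(2;()), (2;()), (2;(1)), (2;(1)), (2;(1)), (2;(1)), (2;(1)), (2;(1)), (2;(1)), (2;(1)), (2;(1)), (2;(1)), (2;(1,1)), (2;(1,2)), (2;(2)), (2;(2)), (2;(2)), (2;(2)), (2;(2)), (2;(3))]


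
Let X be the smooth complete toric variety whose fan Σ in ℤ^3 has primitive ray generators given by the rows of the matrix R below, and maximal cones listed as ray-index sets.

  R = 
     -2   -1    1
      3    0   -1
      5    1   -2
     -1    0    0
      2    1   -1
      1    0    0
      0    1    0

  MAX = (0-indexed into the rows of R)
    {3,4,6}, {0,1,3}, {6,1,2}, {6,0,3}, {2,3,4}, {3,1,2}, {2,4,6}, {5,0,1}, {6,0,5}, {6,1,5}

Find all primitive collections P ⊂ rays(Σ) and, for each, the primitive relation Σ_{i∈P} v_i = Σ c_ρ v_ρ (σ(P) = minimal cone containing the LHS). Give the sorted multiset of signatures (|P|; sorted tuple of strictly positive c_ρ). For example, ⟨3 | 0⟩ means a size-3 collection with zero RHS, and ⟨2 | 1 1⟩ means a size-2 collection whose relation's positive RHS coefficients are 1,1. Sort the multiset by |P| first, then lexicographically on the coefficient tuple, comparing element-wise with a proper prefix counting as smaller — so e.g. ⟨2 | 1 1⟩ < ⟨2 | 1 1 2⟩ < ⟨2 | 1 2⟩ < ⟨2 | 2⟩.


9 minimal non-faces of Δ(Σ) (on 7 rays):

  • {0,4}:  v_{0} + v_{4} = 0  so sig = ⟨2 | 0⟩
  • {3,5}:  v_{3} + v_{5} = 0  so sig = ⟨2 | 0⟩
  • {0,2}:  v_{0} + v_{2} = v_{1}  so sig = ⟨2 | 1⟩
  • {1,4}:  v_{1} + v_{4} = v_{2}  so sig = ⟨2 | 1⟩
  • {4,5}:  v_{4} + v_{5} = v_{1} + v_{6}  so sig = ⟨2 | 1 1⟩
  • {2,5}:  v_{2} + v_{5} = 2·v_{1} + v_{6}  so sig = ⟨2 | 1 2⟩
  • {0,1,6}:  v_{0} + v_{1} + v_{6} = v_{5}  so sig = ⟨3 | 1⟩
  • {1,3,6}:  v_{1} + v_{3} + v_{6} = v_{4}  so sig = ⟨3 | 1⟩
  • {2,3,6}:  v_{2} + v_{3} + v_{6} = 2·v_{4}  so sig = ⟨3 | 2⟩

Signatures (|P|; sorted positive RHS coefficients), sorted:
    ⟨2 | 0⟩
    ⟨2 | 0⟩
    ⟨2 | 1⟩
    ⟨2 | 1⟩
    ⟨2 | 1 1⟩
    ⟨2 | 1 2⟩
    ⟨3 | 1⟩
    ⟨3 | 1⟩
    ⟨3 | 2⟩


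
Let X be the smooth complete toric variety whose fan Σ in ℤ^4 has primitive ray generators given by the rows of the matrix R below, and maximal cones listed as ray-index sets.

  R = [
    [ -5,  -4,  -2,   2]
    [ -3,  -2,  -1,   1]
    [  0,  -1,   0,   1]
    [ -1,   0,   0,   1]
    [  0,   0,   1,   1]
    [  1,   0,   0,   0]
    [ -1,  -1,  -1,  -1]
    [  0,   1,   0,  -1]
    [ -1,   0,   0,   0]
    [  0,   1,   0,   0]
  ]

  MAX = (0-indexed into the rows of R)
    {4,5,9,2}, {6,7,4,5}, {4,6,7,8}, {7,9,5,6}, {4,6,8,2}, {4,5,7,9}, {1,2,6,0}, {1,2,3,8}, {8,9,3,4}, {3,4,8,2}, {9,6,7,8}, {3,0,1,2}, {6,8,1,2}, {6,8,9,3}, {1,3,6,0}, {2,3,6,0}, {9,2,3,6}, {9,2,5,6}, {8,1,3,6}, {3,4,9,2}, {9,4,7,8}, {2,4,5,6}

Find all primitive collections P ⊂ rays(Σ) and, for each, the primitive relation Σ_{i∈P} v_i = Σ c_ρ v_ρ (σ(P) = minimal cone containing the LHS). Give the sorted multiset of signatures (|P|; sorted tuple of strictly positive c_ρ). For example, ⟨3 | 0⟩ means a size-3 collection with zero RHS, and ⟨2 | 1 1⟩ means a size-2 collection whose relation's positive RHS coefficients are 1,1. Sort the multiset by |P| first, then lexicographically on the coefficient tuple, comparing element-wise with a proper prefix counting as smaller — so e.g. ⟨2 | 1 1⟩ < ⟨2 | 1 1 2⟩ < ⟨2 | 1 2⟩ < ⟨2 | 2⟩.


Primitive collections (18):

  P = {2,7}:  v_{2} + v_{7} = 0 ; sig = ⟨2 | 0⟩
  P = {5,8}:  v_{5} + v_{8} = 0 ; sig = ⟨2 | 0⟩
  P = {3,5}:  v_{3} + v_{5} = v_{2} + v_{9} ; sig = ⟨2 | 1 1⟩
  P = {3,7}:  v_{3} + v_{7} = v_{8} + v_{9} ; sig = ⟨2 | 1 1⟩
  P = {0,7}:  v_{0} + v_{7} = v_{1} + v_{3} + v_{6} ; sig = ⟨2 | 1 1 1⟩
  P = {1,5}:  v_{1} + v_{5} = v_{2} + v_{3} + v_{6} ; sig = ⟨2 | 1 1 1⟩
  P = {1,7}:  v_{1} + v_{7} = v_{3} + v_{6} + v_{8} ; sig = ⟨2 | 1 1 1⟩
  P = {1,9}:  v_{1} + v_{9} = 2·v_{3} + v_{6} ; sig = ⟨2 | 1 2⟩
  P = {0,4}:  v_{0} + v_{4} = v_{1} + 2·v_{2} + 2·v_{8} ; sig = ⟨2 | 1 2 2⟩
  P = {0,9}:  v_{0} + v_{9} = v_{2} + 3·v_{3} + 2·v_{6} ; sig = ⟨2 | 1 2 3⟩
  P = {0,8}:  v_{0} + v_{8} = 2·v_{1} ; sig = ⟨2 | 2⟩
  P = {0,5}:  v_{0} + v_{5} = 2·v_{2} + 2·v_{3} + 2·v_{6} ; sig = ⟨2 | 2 2 2⟩
  P = {1,4}:  v_{1} + v_{4} = 2·v_{2} + 3·v_{8} ; sig = ⟨2 | 2 3⟩
  P = {2,8,9}:  v_{2} + v_{8} + v_{9} = v_{3} ; sig = ⟨3 | 1⟩
  P = {4,6,9}:  v_{4} + v_{6} + v_{9} = v_{8} ; sig = ⟨3 | 1⟩
  P = {3,4,6}:  v_{3} + v_{4} + v_{6} = v_{2} + 2·v_{8} ; sig = ⟨3 | 1 2⟩
  P = {1,2,3,6}:  v_{1} + v_{2} + v_{3} + v_{6} = v_{0} ; sig = ⟨4 | 1⟩
  P = {2,3,6,8}:  v_{2} + v_{3} + v_{6} + v_{8} = v_{1} ; sig = ⟨4 | 1⟩

Signatures (|P|; sorted positive RHS coefficients), sorted:
{ ⟨2 | 0⟩ ×2,  ⟨2 | 1 1⟩ ×2,  ⟨2 | 1 1 1⟩ ×3,  ⟨2 | 1 2⟩,  ⟨2 | 1 2 2⟩,  ⟨2 | 1 2 3⟩,  ⟨2 | 2⟩,  ⟨2 | 2 2 2⟩,  ⟨2 | 2 3⟩,  ⟨3 | 1⟩ ×2,  ⟨3 | 1 2⟩,  ⟨4 | 1⟩ ×2 }


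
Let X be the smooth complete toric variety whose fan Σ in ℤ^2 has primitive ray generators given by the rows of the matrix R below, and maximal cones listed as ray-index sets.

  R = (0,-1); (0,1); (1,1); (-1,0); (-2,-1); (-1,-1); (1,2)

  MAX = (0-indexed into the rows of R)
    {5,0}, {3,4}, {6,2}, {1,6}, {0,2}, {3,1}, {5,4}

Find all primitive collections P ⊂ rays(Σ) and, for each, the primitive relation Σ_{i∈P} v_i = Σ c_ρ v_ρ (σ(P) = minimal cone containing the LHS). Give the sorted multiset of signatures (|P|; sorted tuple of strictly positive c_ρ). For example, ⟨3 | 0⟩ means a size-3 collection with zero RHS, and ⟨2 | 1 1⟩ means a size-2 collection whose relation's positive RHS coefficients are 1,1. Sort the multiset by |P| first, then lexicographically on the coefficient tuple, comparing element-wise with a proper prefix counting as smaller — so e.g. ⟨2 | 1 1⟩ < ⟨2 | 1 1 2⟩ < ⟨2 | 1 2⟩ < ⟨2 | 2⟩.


Minimal non-faces — 14 found among 7 rays, 7 max cones:

  {0,1}:  v_{0} + v_{1} = 0  →  sig = ⟨2 | 0⟩
  {2,5}:  v_{2} + v_{5} = 0  →  sig = ⟨2 | 0⟩
  {0,3}:  v_{0} + v_{3} = v_{5}  →  sig = ⟨2 | 1⟩
  {0,6}:  v_{0} + v_{6} = v_{2}  →  sig = ⟨2 | 1⟩
  {1,2}:  v_{1} + v_{2} = v_{6}  →  sig = ⟨2 | 1⟩
  {1,5}:  v_{1} + v_{5} = v_{3}  →  sig = ⟨2 | 1⟩
  {2,3}:  v_{2} + v_{3} = v_{1}  →  sig = ⟨2 | 1⟩
  {2,4}:  v_{2} + v_{4} = v_{3}  →  sig = ⟨2 | 1⟩
  {3,5}:  v_{3} + v_{5} = v_{4}  →  sig = ⟨2 | 1⟩
  {5,6}:  v_{5} + v_{6} = v_{1}  →  sig = ⟨2 | 1⟩
  {4,6}:  v_{4} + v_{6} = v_{1} + v_{3}  →  sig = ⟨2 | 1 1⟩
  {0,4}:  v_{0} + v_{4} = 2·v_{5}  →  sig = ⟨2 | 2⟩
  {1,4}:  v_{1} + v_{4} = 2·v_{3}  →  sig = ⟨2 | 2⟩
  {3,6}:  v_{3} + v_{6} = 2·v_{1}  →  sig = ⟨2 | 2⟩

Hence PRS(X_Σ) =
[⟨2 | 0⟩, ⟨2 | 0⟩, ⟨2 | 1⟩, ⟨2 | 1⟩, ⟨2 | 1⟩, ⟨2 | 1⟩, ⟨2 | 1⟩, ⟨2 | 1⟩, ⟨2 | 1⟩, ⟨2 | 1⟩, ⟨2 | 1 1⟩, ⟨2 | 2⟩, ⟨2 | 2⟩, ⟨2 | 2⟩]


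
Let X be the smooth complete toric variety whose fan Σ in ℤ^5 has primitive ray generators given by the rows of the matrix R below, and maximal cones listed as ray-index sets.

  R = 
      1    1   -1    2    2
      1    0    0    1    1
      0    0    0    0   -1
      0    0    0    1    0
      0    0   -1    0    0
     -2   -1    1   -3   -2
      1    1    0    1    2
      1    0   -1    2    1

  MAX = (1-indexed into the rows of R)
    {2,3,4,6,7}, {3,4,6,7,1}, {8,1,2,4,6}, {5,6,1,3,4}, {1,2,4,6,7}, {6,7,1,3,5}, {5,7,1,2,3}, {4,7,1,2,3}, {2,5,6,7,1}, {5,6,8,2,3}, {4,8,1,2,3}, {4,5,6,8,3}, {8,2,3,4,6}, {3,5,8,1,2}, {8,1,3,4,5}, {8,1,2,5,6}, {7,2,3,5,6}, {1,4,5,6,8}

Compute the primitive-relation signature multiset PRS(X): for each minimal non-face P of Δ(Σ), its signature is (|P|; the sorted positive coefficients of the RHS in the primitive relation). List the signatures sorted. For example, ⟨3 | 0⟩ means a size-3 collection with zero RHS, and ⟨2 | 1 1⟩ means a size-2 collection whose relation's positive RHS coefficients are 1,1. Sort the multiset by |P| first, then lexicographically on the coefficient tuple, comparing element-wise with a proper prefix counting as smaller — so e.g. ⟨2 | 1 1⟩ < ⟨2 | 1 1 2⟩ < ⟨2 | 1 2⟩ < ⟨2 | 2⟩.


Minimal non-faces — 5 found among 8 rays, 18 max cones:

  P={7,8}:  v_{7} + v_{8} = v_{1} + v_{2}  ⟹  sig = ⟨2 | 1 1⟩
  P={2,4,5}:  v_{2} + v_{4} + v_{5} = v_{8}  ⟹  sig = ⟨3 | 1⟩
  P={4,5,7}:  v_{4} + v_{5} + v_{7} = v_{1}  ⟹  sig = ⟨3 | 1⟩
  P={1,2,3,6}:  v_{1} + v_{2} + v_{3} + v_{6} = 0  ⟹  sig = ⟨4 | 0⟩
  P={1,3,6,8}:  v_{1} + v_{3} + v_{6} + v_{8} = v_{4} + v_{5}  ⟹  sig = ⟨4 | 1 1⟩

Sorted signature multiset PRS(X):
[⟨2 | 1 1⟩, ⟨3 | 1⟩, ⟨3 | 1⟩, ⟨4 | 0⟩, ⟨4 | 1 1⟩]


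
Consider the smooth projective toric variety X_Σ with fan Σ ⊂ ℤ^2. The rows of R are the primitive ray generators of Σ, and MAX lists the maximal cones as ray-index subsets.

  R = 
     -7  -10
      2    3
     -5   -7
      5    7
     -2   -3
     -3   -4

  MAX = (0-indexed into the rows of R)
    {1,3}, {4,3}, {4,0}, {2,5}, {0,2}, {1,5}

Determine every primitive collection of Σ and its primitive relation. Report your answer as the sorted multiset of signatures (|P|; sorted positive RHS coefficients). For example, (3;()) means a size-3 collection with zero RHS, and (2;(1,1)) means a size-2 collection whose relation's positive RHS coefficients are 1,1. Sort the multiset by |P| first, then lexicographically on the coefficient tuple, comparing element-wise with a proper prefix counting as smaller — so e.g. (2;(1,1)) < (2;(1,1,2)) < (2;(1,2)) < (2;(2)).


The 9 primitive collections of Σ (r=6, n=2):

  P = {1,4}:  v_{1} + v_{4} = 0 ; sig = (2;())
  P = {2,3}:  v_{2} + v_{3} = 0 ; sig = (2;())
  P = {0,1}:  v_{0} + v_{1} = v_{2} ; sig = (2;(1))
  P = {0,3}:  v_{0} + v_{3} = v_{4} ; sig = (2;(1))
  P = {1,2}:  v_{1} + v_{2} = v_{5} ; sig = (2;(1))
  P = {2,4}:  v_{2} + v_{4} = v_{0} ; sig = (2;(1))
  P = {3,5}:  v_{3} + v_{5} = v_{1} ; sig = (2;(1))
  P = {4,5}:  v_{4} + v_{5} = v_{2} ; sig = (2;(1))
  P = {0,5}:  v_{0} + v_{5} = 2·v_{2} ; sig = (2;(2))

Hence PRS(X_Σ) =
    |P|=2: 9 collections, coeffs (), (), (1), (1), (1), (1), (1), (1), (2)


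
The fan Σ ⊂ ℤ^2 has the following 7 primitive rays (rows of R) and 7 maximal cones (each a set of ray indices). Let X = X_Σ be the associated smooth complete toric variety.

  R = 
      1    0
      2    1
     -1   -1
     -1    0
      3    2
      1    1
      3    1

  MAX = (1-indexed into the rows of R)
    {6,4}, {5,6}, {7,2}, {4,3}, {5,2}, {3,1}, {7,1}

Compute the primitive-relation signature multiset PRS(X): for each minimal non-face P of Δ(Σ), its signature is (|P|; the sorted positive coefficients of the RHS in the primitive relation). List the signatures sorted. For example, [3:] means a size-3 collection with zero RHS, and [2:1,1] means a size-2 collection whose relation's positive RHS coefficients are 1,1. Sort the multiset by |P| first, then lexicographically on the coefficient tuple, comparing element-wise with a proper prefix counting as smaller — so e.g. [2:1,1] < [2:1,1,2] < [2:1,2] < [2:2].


Minimal non-faces — 14 found among 7 rays, 7 max cones:

  {1,4}:  v_{1} + v_{4} = 0 — sig = [2:]
  {3,6}:  v_{3} + v_{6} = 0 — sig = [2:]
  {1,2}:  v_{1} + v_{2} = v_{7} — sig = [2:1]
  {1,6}:  v_{1} + v_{6} = v_{2} — sig = [2:1]
  {2,3}:  v_{2} + v_{3} = v_{1} — sig = [2:1]
  {2,4}:  v_{2} + v_{4} = v_{6} — sig = [2:1]
  {2,6}:  v_{2} + v_{6} = v_{5} — sig = [2:1]
  {3,5}:  v_{3} + v_{5} = v_{2} — sig = [2:1]
  {4,7}:  v_{4} + v_{7} = v_{2} — sig = [2:1]
  {1,5}:  v_{1} + v_{5} = 2·v_{2} — sig = [2:2]
  {3,7}:  v_{3} + v_{7} = 2·v_{1} — sig = [2:2]
  {4,5}:  v_{4} + v_{5} = 2·v_{6} — sig = [2:2]
  {6,7}:  v_{6} + v_{7} = 2·v_{2} — sig = [2:2]
  {5,7}:  v_{5} + v_{7} = 3·v_{2} — sig = [2:3]

Hence PRS(X_Σ) =
{ [2:] ×2,  [2:1] ×7,  [2:2] ×4,  [2:3] }


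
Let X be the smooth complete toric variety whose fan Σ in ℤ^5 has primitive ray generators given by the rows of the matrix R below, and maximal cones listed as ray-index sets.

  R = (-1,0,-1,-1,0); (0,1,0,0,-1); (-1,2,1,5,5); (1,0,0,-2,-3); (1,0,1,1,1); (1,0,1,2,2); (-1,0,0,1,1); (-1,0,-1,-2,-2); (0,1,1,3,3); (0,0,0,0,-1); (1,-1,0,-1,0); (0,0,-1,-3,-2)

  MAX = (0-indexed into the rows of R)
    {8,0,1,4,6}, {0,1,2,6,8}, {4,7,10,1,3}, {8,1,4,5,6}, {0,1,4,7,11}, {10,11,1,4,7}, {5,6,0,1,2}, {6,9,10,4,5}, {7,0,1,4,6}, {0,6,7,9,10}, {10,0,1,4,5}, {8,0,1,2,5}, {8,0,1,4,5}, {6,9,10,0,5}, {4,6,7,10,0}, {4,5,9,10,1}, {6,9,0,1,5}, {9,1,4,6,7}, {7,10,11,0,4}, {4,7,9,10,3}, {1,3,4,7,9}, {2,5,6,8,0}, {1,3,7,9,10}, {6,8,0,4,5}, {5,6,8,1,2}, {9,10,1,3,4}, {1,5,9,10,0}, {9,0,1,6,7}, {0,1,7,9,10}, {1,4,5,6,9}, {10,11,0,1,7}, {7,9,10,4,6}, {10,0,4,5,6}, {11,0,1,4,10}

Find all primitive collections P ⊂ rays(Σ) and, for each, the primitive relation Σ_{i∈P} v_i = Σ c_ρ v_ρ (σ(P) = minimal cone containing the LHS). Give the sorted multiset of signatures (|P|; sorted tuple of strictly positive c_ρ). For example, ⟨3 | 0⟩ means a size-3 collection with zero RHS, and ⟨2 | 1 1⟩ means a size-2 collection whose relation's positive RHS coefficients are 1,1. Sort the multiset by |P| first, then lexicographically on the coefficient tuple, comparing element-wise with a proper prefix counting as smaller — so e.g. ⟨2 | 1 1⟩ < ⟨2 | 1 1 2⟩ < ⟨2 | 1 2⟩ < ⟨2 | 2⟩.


|primitive collections| = 25. Relations:

  • {5,7}:  v_{5} + v_{7} = 0  ⇒ sig = ⟨2 | 0⟩
  • {2,3}:  v_{2} + v_{3} = v_{1} + v_{8}  ⇒ sig = ⟨2 | 1 1⟩
  • {3,8}:  v_{3} + v_{8} = v_{1} + v_{4}  ⇒ sig = ⟨2 | 1 1⟩
  • {0,3}:  v_{0} + v_{3} = v_{1} + v_{7} + v_{10}  ⇒ sig = ⟨2 | 1 1 1⟩
  • {2,10}:  v_{2} + v_{10} = v_{0} + v_{5} + v_{8}  ⇒ sig = ⟨2 | 1 1 1⟩
  • {3,6}:  v_{3} + v_{6} = v_{4} + v_{7} + v_{9}  ⇒ sig = ⟨2 | 1 1 1⟩
  • {6,11}:  v_{6} + v_{11} = v_{0} + v_{4} + v_{7}  ⇒ sig = ⟨2 | 1 1 1⟩
  • {8,9}:  v_{8} + v_{9} = v_{1} + v_{5} + v_{6}  ⇒ sig = ⟨2 | 1 1 1⟩
  • {8,10}:  v_{8} + v_{10} = v_{0} + v_{4} + v_{5}  ⇒ sig = ⟨2 | 1 1 1⟩
  • {9,11}:  v_{9} + v_{11} = v_{1} + v_{7} + v_{10}  ⇒ sig = ⟨2 | 1 1 1⟩
  • {2,7}:  v_{2} + v_{7} = v_{0} + v_{1} + v_{6} + v_{8}  ⇒ sig = ⟨2 | 1 1 1 1⟩
  • {3,5}:  v_{3} + v_{5} = v_{1} + v_{4} + v_{9} + v_{10}  ⇒ sig = ⟨2 | 1 1 1 1⟩
  • {5,11}:  v_{5} + v_{11} = v_{0} + v_{1} + v_{4} + v_{10}  ⇒ sig = ⟨2 | 1 1 1 1⟩
  • {7,8}:  v_{7} + v_{8} = v_{0} + v_{1} + v_{4} + v_{6}  ⇒ sig = ⟨2 | 1 1 1 1⟩
  • {2,11}:  v_{2} + v_{11} = 2·v_{0} + v_{1} + v_{4} + v_{8}  ⇒ sig = ⟨2 | 1 1 1 2⟩
  • {8,11}:  v_{8} + v_{11} = 2·v_{0} + v_{1} + 2·v_{4}  ⇒ sig = ⟨2 | 1 2 2⟩
  • {2,9}:  v_{2} + v_{9} = v_{0} + 2·v_{1} + 2·v_{5} + 2·v_{6}  ⇒ sig = ⟨2 | 1 2 2 2⟩
  • {3,11}:  v_{3} + v_{11} = 2·v_{1} + v_{4} + 2·v_{7} + 2·v_{10}  ⇒ sig = ⟨2 | 1 2 2 2⟩
  • {2,4}:  v_{2} + v_{4} = 2·v_{8}  ⇒ sig = ⟨2 | 2⟩
  • {0,4,9}:  v_{0} + v_{4} + v_{9} = 0  ⇒ sig = ⟨3 | 0⟩
  • {1,6,10}:  v_{1} + v_{6} + v_{10} = 0  ⇒ sig = ⟨3 | 0⟩
  • {0,1,4,5,6}:  v_{0} + v_{1} + v_{4} + v_{5} + v_{6} = v_{8}  ⇒ sig = ⟨5 | 1⟩
  • {0,1,4,7,10}:  v_{0} + v_{1} + v_{4} + v_{7} + v_{10} = v_{11}  ⇒ sig = ⟨5 | 1⟩
  • {0,1,5,6,8}:  v_{0} + v_{1} + v_{5} + v_{6} + v_{8} = v_{2}  ⇒ sig = ⟨5 | 1⟩
  • {1,4,7,9,10}:  v_{1} + v_{4} + v_{7} + v_{9} + v_{10} = v_{3}  ⇒ sig = ⟨5 | 1⟩

so the primitive-relation signature multiset is
    |P|=2: 19 collections, coeffs (), (1,1), (1,1), (1,1,1), (1,1,1), (1,1,1), (1,1,1), (1,1,1), (1,1,1), (1,1,1), (1,1,1,1), (1,1,1,1), (1,1,1,1), (1,1,1,1), (1,1,1,2), (1,2,2), (1,2,2,2), (1,2,2,2), (2)
    |P|=3: 2 collections, coeffs (), ()
    |P|=5: 4 collections, coeffs (1), (1), (1), (1)
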